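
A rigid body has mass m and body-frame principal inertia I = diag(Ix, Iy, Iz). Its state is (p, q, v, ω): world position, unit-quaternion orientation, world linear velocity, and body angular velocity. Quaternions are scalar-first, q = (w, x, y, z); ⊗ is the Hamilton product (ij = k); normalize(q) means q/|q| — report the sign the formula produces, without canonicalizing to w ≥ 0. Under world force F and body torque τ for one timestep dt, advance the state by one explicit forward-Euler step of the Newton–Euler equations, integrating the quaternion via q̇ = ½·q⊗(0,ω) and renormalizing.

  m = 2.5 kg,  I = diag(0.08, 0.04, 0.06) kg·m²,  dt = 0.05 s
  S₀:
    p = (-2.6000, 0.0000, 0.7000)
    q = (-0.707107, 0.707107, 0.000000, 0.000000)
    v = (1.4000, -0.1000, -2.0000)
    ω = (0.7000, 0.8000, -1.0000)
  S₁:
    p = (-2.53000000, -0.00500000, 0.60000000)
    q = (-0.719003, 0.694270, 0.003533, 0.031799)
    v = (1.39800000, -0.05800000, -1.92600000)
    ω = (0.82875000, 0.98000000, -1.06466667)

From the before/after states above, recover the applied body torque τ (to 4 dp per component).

τ = (0.1900, 0.1300, -0.1000)

Δω = ω₁−ω₀ = (0.12875000, 0.18000000, -0.06466667)
gyro term ω₀×Iω₀ = (-0.0160, -0.0140, -0.0224)
τ = I·(Δω/dt) + ω₀×(Iω₀) = (0.1900, 0.1300, -0.1000)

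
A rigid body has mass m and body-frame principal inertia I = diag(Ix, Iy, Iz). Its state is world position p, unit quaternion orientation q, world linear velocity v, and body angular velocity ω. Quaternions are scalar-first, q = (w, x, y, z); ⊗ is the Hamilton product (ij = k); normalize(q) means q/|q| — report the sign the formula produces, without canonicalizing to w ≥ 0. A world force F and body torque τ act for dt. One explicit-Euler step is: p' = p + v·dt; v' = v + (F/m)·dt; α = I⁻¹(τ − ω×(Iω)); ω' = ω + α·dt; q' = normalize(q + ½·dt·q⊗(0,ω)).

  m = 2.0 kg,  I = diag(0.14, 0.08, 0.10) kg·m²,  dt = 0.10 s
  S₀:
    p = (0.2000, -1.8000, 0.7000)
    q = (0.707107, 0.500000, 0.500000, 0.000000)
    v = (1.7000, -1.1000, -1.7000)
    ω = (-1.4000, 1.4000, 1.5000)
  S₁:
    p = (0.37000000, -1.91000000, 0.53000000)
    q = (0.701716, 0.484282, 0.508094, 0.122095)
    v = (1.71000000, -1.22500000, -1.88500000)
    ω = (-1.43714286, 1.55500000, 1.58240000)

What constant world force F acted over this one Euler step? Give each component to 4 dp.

F = (0.2000, -2.5000, -3.7000)

Δv = v₁−v₀ = (0.01000000, -0.12500000, -0.18500000)
m·(v₁−v₀)/dt = (0.2000, -2.5000, -3.7000)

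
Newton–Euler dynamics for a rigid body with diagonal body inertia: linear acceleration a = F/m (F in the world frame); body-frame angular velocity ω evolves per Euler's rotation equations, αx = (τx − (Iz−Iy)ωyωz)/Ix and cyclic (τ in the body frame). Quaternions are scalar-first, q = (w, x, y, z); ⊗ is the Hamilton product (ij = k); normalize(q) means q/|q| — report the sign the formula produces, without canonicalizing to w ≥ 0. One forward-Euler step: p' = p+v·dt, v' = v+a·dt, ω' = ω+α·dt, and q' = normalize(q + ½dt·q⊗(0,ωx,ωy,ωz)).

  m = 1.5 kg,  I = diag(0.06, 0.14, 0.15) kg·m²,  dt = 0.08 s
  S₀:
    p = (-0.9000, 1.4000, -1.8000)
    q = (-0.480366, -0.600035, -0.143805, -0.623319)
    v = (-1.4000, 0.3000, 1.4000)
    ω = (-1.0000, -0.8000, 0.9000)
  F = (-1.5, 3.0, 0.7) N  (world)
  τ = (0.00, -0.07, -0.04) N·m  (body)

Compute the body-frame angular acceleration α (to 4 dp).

α = (0.1200, -1.0786, -0.6933)

ω×(Iω) gyroscopic = (-0.0072, 0.0810, 0.0640)
(τ − ω×Iω)/I = (0.1200, -1.0786, -0.6933)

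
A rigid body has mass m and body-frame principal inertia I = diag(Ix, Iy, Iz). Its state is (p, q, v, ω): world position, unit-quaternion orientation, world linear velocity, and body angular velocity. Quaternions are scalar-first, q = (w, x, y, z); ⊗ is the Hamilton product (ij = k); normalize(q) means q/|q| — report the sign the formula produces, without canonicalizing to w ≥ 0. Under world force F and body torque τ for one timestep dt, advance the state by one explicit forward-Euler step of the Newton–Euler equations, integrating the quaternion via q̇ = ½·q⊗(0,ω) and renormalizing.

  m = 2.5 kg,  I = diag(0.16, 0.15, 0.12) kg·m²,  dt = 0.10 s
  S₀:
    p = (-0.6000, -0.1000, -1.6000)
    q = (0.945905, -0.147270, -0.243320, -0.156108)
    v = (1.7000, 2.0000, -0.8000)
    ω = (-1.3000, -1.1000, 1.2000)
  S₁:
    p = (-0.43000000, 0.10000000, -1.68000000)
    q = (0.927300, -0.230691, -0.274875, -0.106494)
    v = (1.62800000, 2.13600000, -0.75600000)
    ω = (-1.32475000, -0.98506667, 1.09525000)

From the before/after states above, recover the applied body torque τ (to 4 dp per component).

τ = (0.0000, 0.1100, -0.1400)

Δω = ω₁−ω₀ = (-0.02475000, 0.11493333, -0.10475000)
ω₀×(Iω₀) = (0.0396, -0.0624, -0.0143)
I·α + gyro = (0.0000, 0.1100, -0.1400)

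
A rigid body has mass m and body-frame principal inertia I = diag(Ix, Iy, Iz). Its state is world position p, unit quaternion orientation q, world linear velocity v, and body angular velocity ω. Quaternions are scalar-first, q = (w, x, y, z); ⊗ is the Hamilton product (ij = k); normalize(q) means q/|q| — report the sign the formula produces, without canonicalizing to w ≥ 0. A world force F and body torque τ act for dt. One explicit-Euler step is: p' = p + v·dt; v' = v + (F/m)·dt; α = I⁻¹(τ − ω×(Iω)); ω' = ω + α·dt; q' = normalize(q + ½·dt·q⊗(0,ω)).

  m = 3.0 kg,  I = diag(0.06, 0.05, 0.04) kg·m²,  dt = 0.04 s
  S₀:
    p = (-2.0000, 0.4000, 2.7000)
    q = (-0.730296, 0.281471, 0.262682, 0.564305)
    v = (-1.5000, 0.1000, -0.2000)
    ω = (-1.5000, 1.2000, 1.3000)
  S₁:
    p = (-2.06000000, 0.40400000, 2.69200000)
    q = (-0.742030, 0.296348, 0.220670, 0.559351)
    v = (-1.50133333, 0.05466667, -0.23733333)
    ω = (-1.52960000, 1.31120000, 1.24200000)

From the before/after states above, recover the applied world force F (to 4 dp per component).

F = (-0.1000, -3.4000, -2.8000)

velocity change Δv = (-0.00133333, -0.04533333, -0.03733333)
F = m·Δv/dt = (-0.1000, -3.4000, -2.8000)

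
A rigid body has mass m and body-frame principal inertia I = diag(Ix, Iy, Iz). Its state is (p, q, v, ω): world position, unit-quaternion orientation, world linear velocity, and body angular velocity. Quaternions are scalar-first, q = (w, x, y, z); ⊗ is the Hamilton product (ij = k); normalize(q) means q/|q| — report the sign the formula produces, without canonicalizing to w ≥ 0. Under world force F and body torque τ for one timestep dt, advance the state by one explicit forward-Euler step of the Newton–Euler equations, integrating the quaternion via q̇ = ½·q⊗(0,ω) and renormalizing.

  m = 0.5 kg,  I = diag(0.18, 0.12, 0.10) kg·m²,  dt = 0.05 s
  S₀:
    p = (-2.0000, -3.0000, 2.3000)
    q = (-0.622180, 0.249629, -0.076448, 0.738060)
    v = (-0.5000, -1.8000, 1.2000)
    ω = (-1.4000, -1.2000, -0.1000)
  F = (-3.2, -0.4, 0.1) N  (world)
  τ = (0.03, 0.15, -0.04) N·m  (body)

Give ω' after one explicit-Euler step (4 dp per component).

angular accel α = (0.1800, 1.1567, 0.6080)
ω + α·dt = (-1.3910, -1.1422, -0.0696)

ω' = (-1.3910, -1.1422, -0.0696)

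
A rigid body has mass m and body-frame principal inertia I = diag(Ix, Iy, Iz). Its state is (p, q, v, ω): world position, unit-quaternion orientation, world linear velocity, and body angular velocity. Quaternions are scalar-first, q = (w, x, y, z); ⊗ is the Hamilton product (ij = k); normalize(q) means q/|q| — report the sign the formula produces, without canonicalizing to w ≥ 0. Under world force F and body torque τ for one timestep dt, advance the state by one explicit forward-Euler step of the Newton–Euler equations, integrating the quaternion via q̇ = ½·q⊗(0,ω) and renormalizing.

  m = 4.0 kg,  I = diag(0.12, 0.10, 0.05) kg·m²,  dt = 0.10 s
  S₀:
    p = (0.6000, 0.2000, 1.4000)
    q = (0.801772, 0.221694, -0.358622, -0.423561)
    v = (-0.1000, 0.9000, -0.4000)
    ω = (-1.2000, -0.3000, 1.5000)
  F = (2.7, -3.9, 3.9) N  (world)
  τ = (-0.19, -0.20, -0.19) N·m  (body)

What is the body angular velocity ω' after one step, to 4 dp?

ω' = (-1.3771, -0.3740, 1.1344)

(τ − ω×Iω)/I = (-1.7708, -0.7400, -3.6560)
ω + α·dt = (-1.3771, -0.3740, 1.1344)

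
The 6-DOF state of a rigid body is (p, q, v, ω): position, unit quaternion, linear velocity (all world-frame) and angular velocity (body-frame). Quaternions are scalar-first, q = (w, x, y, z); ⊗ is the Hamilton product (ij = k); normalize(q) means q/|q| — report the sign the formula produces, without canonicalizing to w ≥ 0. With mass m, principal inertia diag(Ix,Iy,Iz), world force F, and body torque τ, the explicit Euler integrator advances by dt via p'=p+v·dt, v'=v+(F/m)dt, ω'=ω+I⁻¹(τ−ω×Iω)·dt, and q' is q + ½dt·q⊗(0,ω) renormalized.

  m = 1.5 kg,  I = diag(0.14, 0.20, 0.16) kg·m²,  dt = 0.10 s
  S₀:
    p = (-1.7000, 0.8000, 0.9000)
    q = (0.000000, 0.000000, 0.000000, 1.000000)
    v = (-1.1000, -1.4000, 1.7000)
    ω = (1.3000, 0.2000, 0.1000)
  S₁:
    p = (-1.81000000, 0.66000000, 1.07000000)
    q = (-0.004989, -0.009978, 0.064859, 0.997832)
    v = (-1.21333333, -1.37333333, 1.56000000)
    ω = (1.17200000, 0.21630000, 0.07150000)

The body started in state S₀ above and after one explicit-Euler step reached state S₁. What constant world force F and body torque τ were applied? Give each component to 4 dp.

F = (-1.7000, 0.4000, -2.1000)
τ = (-0.1800, 0.0300, -0.0300)

velocity change Δv = (-0.11333333, 0.02666667, -0.14000000)
F = m·Δv/dt = (-1.7000, 0.4000, -2.1000)
ω₁ − ω₀ = (-0.12800000, 0.01630000, -0.02850000)
ω₀×(Iω₀) = (-0.0008, -0.0026, 0.0156)
applied torque τ = (-0.1800, 0.0300, -0.0300)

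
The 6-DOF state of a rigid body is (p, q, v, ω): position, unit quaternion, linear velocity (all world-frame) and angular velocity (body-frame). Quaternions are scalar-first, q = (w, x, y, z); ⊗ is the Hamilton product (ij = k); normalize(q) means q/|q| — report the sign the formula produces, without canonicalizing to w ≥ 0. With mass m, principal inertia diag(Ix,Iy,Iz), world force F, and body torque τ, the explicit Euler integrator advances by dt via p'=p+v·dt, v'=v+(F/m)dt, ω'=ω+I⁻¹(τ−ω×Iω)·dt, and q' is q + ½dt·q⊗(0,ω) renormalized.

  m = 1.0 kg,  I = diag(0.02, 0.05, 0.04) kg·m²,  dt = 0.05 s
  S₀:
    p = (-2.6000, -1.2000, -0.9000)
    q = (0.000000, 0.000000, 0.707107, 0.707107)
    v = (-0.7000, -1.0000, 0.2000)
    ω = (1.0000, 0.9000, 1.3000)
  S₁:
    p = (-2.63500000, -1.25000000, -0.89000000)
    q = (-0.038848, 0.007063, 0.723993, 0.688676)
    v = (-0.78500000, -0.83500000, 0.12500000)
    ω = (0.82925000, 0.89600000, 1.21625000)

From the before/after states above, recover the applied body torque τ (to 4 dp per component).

τ = (-0.0800, -0.0300, -0.0400)

Δω = ω₁−ω₀ = (-0.17075000, -0.00400000, -0.08375000)
precession coupling = (-0.0117, -0.0260, 0.0270)
τ = I·(Δω/dt) + ω₀×(Iω₀) = (-0.0800, -0.0300, -0.0400)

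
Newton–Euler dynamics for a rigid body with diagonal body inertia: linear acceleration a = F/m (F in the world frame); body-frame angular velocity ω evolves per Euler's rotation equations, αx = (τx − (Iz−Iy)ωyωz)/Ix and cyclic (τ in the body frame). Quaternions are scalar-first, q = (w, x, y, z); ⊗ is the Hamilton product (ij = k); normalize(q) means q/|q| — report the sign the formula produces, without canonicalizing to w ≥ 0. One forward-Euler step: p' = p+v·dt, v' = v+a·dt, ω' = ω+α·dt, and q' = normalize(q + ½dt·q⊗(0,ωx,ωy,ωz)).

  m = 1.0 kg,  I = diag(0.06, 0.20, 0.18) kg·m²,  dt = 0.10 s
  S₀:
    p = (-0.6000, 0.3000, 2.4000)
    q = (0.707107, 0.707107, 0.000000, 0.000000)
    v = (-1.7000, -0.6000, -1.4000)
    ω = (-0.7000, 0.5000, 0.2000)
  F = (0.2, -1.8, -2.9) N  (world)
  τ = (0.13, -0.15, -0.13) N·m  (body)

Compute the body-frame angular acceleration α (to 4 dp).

α = (2.2000, -0.8340, -0.4500)

ω×(Iω) gyroscopic = (-0.0020, 0.0168, -0.0490)
angular accel α = (2.2000, -0.8340, -0.4500)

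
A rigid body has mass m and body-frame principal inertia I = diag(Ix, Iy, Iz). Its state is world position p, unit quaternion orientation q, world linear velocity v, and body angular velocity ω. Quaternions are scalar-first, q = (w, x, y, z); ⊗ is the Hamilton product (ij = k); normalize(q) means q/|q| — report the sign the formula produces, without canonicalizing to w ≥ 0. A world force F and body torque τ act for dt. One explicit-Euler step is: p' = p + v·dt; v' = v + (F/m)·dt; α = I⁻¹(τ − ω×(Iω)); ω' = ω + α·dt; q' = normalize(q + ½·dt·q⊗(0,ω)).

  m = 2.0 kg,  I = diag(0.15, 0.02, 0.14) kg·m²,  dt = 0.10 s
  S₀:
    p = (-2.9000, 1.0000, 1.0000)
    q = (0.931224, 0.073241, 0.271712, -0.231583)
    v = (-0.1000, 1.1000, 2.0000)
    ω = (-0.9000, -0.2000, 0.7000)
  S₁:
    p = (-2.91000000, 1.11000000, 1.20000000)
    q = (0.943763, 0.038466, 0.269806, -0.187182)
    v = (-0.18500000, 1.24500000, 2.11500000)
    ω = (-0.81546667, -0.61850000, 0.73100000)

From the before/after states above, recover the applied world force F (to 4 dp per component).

v₁ − v₀ = (-0.08500000, 0.14500000, 0.11500000)
m·(v₁−v₀)/dt = (-1.7000, 2.9000, 2.3000)

F = (-1.7000, 2.9000, 2.3000)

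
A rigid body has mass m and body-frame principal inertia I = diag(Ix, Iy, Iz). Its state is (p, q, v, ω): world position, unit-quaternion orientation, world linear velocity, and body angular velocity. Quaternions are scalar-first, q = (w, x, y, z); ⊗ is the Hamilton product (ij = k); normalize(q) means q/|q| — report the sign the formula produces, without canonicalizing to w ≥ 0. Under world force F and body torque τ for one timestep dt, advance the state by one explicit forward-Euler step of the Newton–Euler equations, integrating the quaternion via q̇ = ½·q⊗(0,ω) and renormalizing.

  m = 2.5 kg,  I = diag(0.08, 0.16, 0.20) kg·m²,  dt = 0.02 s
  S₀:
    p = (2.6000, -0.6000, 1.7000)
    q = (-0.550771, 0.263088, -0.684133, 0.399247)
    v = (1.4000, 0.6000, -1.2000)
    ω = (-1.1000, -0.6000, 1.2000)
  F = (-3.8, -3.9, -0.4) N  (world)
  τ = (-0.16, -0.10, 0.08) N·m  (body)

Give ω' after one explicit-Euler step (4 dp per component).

α = I⁻¹(τ − ω×Iω) = (-1.6400, -1.6150, 0.1360)
new body rate ω' = (-1.1328, -0.6323, 1.2027)

ω' = (-1.1328, -0.6323, 1.2027)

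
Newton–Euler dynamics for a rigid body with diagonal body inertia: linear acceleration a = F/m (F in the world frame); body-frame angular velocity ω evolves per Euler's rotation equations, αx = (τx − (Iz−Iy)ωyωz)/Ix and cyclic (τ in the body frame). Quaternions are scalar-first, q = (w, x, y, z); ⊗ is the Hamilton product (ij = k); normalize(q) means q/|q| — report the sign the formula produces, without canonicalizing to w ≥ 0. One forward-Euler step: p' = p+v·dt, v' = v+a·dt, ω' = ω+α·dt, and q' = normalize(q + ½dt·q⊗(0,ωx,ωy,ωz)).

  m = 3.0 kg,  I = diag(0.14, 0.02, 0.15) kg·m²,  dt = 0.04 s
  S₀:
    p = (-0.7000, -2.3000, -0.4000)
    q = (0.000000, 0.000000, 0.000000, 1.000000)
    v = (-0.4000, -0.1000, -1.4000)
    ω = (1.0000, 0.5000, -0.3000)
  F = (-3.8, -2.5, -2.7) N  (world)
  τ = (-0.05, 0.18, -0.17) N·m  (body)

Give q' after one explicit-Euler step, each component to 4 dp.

2q̇ = q⊗(0,ω) = (0.3000000, -0.5000000, 1.0000000, 0.0000000)
updated quaternion q' = (0.0060, -0.0100, 0.0200, 0.9997)

q' = (0.0060, -0.0100, 0.0200, 0.9997)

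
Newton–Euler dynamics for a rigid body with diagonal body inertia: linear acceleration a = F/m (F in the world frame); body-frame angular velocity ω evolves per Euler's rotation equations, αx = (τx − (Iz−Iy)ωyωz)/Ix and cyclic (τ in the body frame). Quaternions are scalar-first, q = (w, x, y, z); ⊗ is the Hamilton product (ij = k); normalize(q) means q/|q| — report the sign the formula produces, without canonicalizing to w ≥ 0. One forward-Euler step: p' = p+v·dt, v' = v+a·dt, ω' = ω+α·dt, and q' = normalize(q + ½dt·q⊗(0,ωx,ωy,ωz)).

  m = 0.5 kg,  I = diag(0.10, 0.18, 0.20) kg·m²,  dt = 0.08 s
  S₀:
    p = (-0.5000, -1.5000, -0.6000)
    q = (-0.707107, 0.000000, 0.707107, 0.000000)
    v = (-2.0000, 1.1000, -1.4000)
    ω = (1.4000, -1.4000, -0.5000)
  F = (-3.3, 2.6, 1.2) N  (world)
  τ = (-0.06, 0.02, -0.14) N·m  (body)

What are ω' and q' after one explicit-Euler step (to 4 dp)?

ω' = (1.3408, -1.4222, -0.4933)
q' = (-0.6653, -0.0536, 0.7442, -0.0254)

gyro term ω×Iω = (0.0140, 0.0700, -0.1568)
angular accel α = (-0.7400, -0.2778, 0.0840)
ω + α·dt = (1.3408, -1.4222, -0.4933)
2q̇ = q⊗(0,ω) = (0.9899498, -1.3435033, 0.9899498, -0.6363963)
updated quaternion q' = (-0.6653, -0.0536, 0.7442, -0.0254)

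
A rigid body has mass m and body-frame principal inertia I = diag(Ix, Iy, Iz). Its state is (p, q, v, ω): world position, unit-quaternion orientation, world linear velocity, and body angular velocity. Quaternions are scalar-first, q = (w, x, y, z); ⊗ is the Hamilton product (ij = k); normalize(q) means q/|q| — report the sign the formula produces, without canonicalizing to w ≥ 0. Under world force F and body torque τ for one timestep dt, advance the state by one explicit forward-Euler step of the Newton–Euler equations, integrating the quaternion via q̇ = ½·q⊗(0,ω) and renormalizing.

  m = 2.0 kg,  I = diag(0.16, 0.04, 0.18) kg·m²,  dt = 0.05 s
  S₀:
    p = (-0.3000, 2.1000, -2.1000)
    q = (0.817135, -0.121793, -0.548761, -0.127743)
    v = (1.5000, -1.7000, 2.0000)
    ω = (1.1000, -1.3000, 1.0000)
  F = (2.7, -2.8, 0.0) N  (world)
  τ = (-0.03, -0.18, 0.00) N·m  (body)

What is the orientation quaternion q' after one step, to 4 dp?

2q̇ = q⊗(0,ω) = (-0.4516740, 0.1840216, -1.0809998, 1.5791030)
q' = normalize(q + ½dt·q⊗(0,ω)) = (0.8049, -0.1170, -0.5751, -0.0882)

q' = (0.8049, -0.1170, -0.5751, -0.0882)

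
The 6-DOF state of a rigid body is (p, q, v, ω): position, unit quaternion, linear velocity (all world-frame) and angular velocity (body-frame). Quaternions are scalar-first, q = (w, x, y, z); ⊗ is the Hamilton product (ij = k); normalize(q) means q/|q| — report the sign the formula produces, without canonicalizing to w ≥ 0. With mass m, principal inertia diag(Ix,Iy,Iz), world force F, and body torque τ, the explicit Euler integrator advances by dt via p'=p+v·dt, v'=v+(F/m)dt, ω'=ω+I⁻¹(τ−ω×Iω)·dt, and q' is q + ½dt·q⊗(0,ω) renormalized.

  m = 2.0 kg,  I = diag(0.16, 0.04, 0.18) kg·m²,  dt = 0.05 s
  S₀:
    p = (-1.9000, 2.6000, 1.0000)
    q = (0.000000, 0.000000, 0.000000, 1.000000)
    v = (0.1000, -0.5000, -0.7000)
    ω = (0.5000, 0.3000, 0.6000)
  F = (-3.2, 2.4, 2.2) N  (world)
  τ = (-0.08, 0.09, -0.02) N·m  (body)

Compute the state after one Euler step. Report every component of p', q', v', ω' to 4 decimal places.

new position p' = (-1.8950, 2.5750, 0.9650)
v + (F/m)dt = (0.0200, -0.4400, -0.6450)
(τ − ω×Iω)/I = (-0.6575, 2.4000, -0.0111)
ω' = ω + α·dt = (0.4671, 0.4200, 0.5994)
q⊗(0,ω) = (-0.6000000, -0.3000000, 0.5000000, 0.0000000)
q + ½dt·q⊗(0,ω), renormalized = (-0.0150, -0.0075, 0.0125, 0.9998)

p' = (-1.8950, 2.5750, 0.9650)
q' = (-0.0150, -0.0075, 0.0125, 0.9998)
v' = (0.0200, -0.4400, -0.6450)
ω' = (0.4671, 0.4200, 0.5994)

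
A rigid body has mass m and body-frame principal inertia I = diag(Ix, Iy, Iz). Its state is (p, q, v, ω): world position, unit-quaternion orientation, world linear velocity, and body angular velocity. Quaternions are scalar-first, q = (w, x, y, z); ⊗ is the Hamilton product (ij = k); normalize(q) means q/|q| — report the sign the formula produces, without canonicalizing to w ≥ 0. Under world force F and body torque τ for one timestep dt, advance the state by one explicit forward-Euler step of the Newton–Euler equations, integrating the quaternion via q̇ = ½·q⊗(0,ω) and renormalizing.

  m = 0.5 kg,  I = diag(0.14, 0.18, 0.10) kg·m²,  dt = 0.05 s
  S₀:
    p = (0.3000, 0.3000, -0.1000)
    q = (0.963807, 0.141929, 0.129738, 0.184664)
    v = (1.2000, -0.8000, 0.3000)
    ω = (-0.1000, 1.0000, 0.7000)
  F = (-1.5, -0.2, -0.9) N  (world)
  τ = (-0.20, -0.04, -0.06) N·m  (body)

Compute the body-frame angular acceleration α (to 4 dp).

α = (-1.0286, -0.2067, -0.5600)

precession coupling ω×(Iω) = (-0.0560, -0.0028, -0.0040)
angular accel α = (-1.0286, -0.2067, -0.5600)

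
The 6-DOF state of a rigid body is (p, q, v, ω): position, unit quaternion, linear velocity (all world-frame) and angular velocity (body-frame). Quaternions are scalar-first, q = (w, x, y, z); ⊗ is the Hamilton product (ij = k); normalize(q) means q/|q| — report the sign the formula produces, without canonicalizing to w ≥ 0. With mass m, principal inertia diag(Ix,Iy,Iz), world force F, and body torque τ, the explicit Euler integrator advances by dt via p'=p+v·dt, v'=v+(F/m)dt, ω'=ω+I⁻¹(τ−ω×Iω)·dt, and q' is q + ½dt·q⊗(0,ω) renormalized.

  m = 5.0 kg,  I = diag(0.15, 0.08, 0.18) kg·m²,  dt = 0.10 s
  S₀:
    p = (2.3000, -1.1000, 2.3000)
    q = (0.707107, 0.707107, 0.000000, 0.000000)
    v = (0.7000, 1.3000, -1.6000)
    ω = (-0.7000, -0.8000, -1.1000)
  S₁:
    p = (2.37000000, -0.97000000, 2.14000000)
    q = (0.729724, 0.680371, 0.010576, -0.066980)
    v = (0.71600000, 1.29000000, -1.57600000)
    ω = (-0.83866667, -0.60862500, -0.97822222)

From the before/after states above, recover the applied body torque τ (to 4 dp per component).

τ = (-0.1200, 0.1300, 0.1800)

Δω = ω₁−ω₀ = (-0.13866667, 0.19137500, 0.12177778)
ω₀×(Iω₀) = (0.0880, -0.0231, -0.0392)
I·α + gyro = (-0.1200, 0.1300, 0.1800)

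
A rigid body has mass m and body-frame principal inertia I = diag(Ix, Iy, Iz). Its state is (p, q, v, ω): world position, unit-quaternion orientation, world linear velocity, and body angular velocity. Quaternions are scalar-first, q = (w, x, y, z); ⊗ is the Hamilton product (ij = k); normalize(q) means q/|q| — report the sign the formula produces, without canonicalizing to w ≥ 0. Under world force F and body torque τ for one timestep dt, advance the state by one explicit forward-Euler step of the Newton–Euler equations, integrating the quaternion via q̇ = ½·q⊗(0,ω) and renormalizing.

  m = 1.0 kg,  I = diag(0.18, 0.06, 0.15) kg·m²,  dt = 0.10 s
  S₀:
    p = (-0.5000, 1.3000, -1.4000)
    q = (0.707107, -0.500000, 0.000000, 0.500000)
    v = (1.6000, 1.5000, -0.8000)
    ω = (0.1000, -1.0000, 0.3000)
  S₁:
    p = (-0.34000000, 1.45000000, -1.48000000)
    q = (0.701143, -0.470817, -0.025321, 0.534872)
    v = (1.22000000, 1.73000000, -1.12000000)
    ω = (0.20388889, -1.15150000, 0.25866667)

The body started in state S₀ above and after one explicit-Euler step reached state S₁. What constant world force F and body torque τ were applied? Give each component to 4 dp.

rate change Δω = (0.10388889, -0.15150000, -0.04133333)
precession coupling = (-0.0270, 0.0009, 0.0120)
applied torque τ = (0.1600, -0.0900, -0.0500)
velocity change Δv = (-0.38000000, 0.23000000, -0.32000000)
m·(v₁−v₀)/dt = (-3.8000, 2.3000, -3.2000)

F = (-3.8000, 2.3000, -3.2000)
τ = (0.1600, -0.0900, -0.0500)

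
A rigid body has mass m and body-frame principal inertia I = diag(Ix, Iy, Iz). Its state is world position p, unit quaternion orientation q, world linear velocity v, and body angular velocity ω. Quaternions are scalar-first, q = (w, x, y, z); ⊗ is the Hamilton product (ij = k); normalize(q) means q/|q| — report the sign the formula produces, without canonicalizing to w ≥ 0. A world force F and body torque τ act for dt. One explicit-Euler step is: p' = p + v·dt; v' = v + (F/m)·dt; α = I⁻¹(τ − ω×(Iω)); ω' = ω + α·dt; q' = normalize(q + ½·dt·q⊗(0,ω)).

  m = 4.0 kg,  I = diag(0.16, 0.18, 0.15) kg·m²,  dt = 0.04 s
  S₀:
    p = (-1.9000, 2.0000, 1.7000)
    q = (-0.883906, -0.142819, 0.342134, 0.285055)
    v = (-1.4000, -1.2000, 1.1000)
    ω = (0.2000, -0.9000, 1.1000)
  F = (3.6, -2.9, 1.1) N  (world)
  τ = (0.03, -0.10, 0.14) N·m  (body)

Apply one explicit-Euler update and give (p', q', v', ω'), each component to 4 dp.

p' = (-1.9560, 1.9520, 1.7440)
q' = (-0.8831, -0.1336, 0.3622, 0.2667)
v' = (-1.3640, -1.2290, 1.1110)
ω' = (0.2001, -0.9227, 1.1383)

angular accel α = (0.0019, -0.5678, 0.9573)
ω' = ω + α·dt = (0.2001, -0.9227, 1.1383)
Hamilton product q⊗(0,ω) = (0.0229239, 0.4561157, 1.0096273, -0.9121863)
q' = normalize(q + ½dt·q⊗(0,ω)) = (-0.8831, -0.1336, 0.3622, 0.2667)
new position p' = (-1.9560, 1.9520, 1.7440)
v' = v + a·dt = (-1.3640, -1.2290, 1.1110)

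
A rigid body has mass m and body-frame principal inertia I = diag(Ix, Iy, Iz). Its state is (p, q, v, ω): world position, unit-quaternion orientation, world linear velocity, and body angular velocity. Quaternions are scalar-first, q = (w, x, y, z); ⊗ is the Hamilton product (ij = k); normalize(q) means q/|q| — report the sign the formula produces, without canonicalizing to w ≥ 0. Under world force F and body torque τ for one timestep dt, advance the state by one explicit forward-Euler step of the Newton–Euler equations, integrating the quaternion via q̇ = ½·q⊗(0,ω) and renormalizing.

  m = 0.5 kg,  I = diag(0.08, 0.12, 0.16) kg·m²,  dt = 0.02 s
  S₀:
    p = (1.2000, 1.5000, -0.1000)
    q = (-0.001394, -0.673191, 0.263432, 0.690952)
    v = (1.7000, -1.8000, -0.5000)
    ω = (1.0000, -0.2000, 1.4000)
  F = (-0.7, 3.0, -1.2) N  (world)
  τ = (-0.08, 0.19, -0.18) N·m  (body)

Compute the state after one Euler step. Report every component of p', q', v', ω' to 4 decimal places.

gyro term ω×Iω = (-0.0112, -0.1120, -0.0080)
(τ − ω×Iω)/I = (-0.8600, 2.5167, -1.0750)
new body rate ω' = (0.9828, -0.1497, 1.3785)
2q̇ = q⊗(0,ω) = (-0.2414554, 0.5056012, 1.6336982, -0.1307454)
q' = normalize(q + ½dt·q⊗(0,ω)) = (-0.0038, -0.6680, 0.2797, 0.6895)
linear accel F/m = (-1.4000, 6.0000, -2.4000)
new position p' = (1.2340, 1.4640, -0.1100)
new velocity v' = (1.6720, -1.6800, -0.5480)

p' = (1.2340, 1.4640, -0.1100)
q' = (-0.0038, -0.6680, 0.2797, 0.6895)
v' = (1.6720, -1.6800, -0.5480)
ω' = (0.9828, -0.1497, 1.3785)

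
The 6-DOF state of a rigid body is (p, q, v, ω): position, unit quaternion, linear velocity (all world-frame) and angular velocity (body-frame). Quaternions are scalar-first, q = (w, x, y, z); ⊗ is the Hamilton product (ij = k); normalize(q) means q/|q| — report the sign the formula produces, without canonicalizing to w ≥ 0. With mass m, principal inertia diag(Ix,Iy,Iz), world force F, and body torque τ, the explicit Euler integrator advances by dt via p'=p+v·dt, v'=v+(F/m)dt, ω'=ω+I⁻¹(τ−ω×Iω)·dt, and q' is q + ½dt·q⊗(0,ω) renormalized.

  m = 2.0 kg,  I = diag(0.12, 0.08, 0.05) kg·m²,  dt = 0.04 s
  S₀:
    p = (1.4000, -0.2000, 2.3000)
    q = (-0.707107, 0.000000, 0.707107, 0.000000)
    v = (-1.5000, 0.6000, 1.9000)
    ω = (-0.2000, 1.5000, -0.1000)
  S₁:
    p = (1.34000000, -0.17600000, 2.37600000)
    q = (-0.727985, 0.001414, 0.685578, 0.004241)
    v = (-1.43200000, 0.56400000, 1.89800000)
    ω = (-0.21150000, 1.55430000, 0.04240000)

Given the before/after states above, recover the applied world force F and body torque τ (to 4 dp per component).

F = (3.4000, -1.8000, -0.1000)
τ = (-0.0300, 0.1100, 0.1900)

velocity change Δv = (0.06800000, -0.03600000, -0.00200000)
m·(v₁−v₀)/dt = (3.4000, -1.8000, -0.1000)
ω₁ − ω₀ = (-0.01150000, 0.05430000, 0.14240000)
applied torque τ = (-0.0300, 0.1100, 0.1900)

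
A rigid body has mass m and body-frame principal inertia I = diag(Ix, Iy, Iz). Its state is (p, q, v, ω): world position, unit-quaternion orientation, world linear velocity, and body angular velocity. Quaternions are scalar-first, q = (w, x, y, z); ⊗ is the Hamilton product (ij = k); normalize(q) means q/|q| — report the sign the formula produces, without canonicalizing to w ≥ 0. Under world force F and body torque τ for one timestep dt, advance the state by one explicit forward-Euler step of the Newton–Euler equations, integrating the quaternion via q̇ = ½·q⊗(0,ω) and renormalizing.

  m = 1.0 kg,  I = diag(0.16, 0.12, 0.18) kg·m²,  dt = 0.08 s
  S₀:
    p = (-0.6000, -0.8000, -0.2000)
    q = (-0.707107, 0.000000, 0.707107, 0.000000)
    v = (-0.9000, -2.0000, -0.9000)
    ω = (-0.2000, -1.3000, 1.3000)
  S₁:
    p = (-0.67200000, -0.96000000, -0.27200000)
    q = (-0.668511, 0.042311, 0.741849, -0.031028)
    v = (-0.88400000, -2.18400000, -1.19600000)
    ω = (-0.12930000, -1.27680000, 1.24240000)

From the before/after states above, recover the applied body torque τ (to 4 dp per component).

τ = (0.0400, 0.0400, -0.1400)

ω₁ − ω₀ = (0.07070000, 0.02320000, -0.05760000)
I·α + gyro = (0.0400, 0.0400, -0.1400)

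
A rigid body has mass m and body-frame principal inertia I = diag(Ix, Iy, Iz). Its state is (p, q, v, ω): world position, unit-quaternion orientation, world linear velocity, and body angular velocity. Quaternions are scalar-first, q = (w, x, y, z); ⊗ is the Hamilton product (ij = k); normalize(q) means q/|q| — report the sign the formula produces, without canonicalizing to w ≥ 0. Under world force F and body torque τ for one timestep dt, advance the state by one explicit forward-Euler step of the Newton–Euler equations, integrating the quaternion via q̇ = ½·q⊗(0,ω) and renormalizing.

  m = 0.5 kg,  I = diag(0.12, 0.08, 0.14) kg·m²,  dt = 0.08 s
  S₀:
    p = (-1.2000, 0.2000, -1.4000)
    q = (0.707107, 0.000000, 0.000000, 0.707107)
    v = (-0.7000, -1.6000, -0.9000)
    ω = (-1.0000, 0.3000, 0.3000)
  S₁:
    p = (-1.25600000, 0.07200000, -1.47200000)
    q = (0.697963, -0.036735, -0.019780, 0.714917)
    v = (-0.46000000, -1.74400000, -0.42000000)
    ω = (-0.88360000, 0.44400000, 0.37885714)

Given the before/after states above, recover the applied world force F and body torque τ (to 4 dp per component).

Δv = v₁−v₀ = (0.24000000, -0.14400000, 0.48000000)
F = m·Δv/dt = (1.5000, -0.9000, 3.0000)
ω₁ − ω₀ = (0.11640000, 0.14400000, 0.07885714)
I·α + gyro = (0.1800, 0.1500, 0.1500)

F = (1.5000, -0.9000, 3.0000)
τ = (0.1800, 0.1500, 0.1500)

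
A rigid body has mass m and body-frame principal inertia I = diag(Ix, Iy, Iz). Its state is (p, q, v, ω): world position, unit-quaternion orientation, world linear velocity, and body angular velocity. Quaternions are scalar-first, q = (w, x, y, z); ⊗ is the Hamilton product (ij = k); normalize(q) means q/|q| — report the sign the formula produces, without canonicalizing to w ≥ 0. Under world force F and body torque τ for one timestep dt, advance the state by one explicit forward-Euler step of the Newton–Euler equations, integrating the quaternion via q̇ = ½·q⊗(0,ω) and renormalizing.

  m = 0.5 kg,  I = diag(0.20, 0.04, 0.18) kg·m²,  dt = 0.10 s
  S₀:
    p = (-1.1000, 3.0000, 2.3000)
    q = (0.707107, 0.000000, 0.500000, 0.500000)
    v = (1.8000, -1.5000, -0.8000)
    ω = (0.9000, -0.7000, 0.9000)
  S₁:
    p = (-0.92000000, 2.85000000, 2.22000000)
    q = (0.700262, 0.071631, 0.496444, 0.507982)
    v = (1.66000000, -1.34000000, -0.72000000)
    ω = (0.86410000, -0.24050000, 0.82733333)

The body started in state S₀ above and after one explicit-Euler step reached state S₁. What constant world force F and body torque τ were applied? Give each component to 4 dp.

rate change Δω = (-0.03590000, 0.45950000, -0.07266667)
applied torque τ = (-0.1600, 0.2000, -0.0300)
Δv = v₁−v₀ = (-0.14000000, 0.16000000, 0.08000000)
applied force F = (-0.7000, 0.8000, 0.4000)

F = (-0.7000, 0.8000, 0.4000)
τ = (-0.1600, 0.2000, -0.0300)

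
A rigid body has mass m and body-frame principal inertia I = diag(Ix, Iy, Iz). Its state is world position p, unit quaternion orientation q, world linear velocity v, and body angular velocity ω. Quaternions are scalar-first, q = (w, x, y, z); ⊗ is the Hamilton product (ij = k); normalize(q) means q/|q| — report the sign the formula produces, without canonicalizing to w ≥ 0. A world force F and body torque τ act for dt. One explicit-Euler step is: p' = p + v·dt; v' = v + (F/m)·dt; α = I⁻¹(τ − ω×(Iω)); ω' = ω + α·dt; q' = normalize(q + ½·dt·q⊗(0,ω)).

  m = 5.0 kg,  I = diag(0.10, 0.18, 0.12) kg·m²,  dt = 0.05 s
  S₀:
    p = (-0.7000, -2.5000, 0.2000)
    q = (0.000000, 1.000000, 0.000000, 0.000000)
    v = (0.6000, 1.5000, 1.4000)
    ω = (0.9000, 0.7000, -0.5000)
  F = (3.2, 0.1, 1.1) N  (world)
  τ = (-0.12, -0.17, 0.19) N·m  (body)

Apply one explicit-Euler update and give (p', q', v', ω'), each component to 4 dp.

p' = p + v·dt = (-0.6700, -2.4250, 0.2700)
v' = v + a·dt = (0.6320, 1.5010, 1.4110)
(τ − ω×Iω)/I = (-1.4100, -0.9944, 1.1633)
ω + α·dt = (0.8295, 0.6503, -0.4418)
q⊗(0,ω) = (-0.9000000, 0.0000000, 0.5000000, 0.7000000)
q' = normalize(q + ½dt·q⊗(0,ω)) = (-0.0225, 0.9995, 0.0125, 0.0175)

p' = (-0.6700, -2.4250, 0.2700)
q' = (-0.0225, 0.9995, 0.0125, 0.0175)
v' = (0.6320, 1.5010, 1.4110)
ω' = (0.8295, 0.6503, -0.4418)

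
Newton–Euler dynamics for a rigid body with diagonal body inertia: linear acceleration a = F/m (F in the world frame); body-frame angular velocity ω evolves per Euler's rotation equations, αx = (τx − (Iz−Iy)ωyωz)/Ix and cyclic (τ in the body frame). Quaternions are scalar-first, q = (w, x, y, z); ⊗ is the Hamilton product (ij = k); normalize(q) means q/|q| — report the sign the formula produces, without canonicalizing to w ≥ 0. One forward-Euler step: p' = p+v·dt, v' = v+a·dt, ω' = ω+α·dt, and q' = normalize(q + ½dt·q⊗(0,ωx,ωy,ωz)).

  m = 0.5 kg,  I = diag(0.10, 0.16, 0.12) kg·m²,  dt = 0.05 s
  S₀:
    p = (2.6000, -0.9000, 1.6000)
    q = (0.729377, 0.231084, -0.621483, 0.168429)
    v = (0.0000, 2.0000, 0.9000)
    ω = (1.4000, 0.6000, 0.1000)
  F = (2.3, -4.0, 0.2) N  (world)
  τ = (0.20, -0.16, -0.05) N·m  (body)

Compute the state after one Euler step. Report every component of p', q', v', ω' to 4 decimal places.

a = F/m = (4.6000, -8.0000, 0.4000)
p + v·dt = (2.6000, -0.8000, 1.6450)
v + (F/m)dt = (0.2300, 1.6000, 0.9200)
(τ − ω×Iω)/I = (2.0240, -0.9825, -0.8367)
new body rate ω' = (1.5012, 0.5509, 0.0582)
q⊗(0,ω) = (0.0325293, 0.8579221, 0.6503184, 1.0816643)
q + ½dt·q⊗(0,ω), renormalized = (0.7297, 0.2523, -0.6048, 0.1953)

p' = (2.6000, -0.8000, 1.6450)
q' = (0.7297, 0.2523, -0.6048, 0.1953)
v' = (0.2300, 1.6000, 0.9200)
ω' = (1.5012, 0.5509, 0.0582)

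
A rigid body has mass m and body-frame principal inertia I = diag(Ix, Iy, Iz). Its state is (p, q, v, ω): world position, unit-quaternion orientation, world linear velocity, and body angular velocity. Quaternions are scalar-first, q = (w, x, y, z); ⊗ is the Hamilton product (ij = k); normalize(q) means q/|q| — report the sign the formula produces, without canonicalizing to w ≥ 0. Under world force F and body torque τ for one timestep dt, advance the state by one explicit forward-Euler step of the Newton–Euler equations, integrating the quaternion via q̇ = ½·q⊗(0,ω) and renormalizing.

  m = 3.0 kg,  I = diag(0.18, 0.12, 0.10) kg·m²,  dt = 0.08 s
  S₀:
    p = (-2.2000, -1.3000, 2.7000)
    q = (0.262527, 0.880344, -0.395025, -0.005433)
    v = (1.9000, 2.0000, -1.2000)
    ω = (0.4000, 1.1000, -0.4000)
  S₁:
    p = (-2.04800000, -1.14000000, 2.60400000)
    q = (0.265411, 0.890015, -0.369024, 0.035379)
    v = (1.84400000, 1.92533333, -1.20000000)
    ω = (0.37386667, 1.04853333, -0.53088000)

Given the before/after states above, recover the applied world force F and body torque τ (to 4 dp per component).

v₁ − v₀ = (-0.05600000, -0.07466667, 0.00000000)
m·(v₁−v₀)/dt = (-2.1000, -2.8000, 0.0000)
rate change Δω = (-0.02613333, -0.05146667, -0.13088000)
applied torque τ = (-0.0500, -0.0900, -0.1900)

F = (-2.1000, -2.8000, 0.0000)
τ = (-0.0500, -0.0900, -0.1900)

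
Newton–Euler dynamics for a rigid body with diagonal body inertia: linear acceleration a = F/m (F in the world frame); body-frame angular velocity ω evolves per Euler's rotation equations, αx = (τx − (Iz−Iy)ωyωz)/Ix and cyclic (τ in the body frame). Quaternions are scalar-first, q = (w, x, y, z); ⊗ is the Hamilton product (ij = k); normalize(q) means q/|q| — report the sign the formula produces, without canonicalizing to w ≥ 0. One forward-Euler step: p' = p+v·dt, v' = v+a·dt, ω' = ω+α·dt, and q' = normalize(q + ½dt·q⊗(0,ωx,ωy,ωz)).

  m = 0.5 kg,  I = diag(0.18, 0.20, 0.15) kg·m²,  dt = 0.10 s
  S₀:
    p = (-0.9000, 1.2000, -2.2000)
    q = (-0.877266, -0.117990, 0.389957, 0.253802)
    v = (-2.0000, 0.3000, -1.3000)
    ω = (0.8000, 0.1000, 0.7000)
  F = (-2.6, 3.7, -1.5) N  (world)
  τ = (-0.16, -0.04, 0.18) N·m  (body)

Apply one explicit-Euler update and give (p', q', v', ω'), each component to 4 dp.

p' = (-1.1000, 1.2300, -2.3300)
q' = (-0.8821, -0.1405, 0.3993, 0.2066)
v' = (-2.5200, 1.0400, -1.6000)
ω' = (0.7131, 0.0716, 0.8189)

precession coupling ω×(Iω) = (-0.0035, 0.0168, 0.0016)
(τ − ω×Iω)/I = (-0.8694, -0.2840, 1.1893)
new body rate ω' = (0.7131, 0.0716, 0.8189)
Hamilton product q⊗(0,ω) = (-0.1222651, -0.4542231, 0.1979080, -0.9378508)
q + ½dt·q⊗(0,ω), renormalized = (-0.8821, -0.1405, 0.3993, 0.2066)
a = F/m = (-5.2000, 7.4000, -3.0000)
p' = p + v·dt = (-1.1000, 1.2300, -2.3300)
v + (F/m)dt = (-2.5200, 1.0400, -1.6000)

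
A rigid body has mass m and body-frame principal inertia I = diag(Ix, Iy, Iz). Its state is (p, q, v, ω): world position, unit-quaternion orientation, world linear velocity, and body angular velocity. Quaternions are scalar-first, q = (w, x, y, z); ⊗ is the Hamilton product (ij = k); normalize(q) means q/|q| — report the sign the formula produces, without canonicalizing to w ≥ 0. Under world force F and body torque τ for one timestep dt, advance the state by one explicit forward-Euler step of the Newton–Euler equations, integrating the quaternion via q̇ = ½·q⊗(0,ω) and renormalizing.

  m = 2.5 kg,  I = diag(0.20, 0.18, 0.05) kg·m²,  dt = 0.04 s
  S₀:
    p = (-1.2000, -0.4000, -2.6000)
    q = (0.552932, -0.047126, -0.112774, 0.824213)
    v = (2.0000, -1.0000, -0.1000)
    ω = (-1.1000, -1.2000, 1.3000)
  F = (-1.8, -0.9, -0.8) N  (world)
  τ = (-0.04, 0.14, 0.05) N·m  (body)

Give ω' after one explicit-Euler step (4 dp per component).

ω' = (-1.1486, -1.1212, 1.3611)

ω×(Iω) gyroscopic = (0.2028, -0.2145, -0.0264)
α = I⁻¹(τ − ω×Iω) = (-1.2140, 1.9694, 1.5280)
ω + α·dt = (-1.1486, -1.1212, 1.3611)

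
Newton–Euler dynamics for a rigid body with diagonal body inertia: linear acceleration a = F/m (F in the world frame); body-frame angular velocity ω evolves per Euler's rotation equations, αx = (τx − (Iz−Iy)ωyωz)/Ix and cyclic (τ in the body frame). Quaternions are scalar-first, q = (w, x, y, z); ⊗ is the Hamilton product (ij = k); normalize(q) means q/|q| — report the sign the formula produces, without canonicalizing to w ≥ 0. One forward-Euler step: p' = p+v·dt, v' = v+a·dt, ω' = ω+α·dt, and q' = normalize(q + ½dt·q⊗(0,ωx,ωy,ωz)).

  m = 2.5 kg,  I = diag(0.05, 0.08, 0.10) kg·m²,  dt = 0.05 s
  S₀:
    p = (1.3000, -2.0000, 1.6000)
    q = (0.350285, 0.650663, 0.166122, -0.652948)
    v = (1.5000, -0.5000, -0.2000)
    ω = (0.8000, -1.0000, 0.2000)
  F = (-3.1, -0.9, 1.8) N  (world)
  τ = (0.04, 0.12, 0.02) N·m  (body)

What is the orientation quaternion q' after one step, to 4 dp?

2q̇ = q⊗(0,ω) = (-0.2238188, -0.3394956, -1.0027760, -0.7135036)
q' = normalize(q + ½dt·q⊗(0,ω)) = (0.3445, 0.6418, 0.1410, -0.6704)

q' = (0.3445, 0.6418, 0.1410, -0.6704)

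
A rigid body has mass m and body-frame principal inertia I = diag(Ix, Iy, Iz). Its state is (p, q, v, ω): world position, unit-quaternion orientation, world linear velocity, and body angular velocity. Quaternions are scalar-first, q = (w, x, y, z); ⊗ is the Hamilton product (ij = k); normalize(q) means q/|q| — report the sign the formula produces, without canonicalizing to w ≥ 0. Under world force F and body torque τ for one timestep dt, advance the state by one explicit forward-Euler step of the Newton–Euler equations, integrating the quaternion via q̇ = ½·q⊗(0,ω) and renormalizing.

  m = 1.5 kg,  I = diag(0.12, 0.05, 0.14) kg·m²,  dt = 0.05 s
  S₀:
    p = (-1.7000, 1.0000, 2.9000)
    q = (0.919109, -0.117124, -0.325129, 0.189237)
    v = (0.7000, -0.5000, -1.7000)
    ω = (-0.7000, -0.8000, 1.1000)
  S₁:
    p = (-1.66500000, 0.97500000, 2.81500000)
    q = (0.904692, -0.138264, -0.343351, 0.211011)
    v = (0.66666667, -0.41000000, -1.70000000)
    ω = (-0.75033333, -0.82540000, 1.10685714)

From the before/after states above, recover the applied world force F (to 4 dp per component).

Δv = v₁−v₀ = (-0.03333333, 0.09000000, 0.00000000)
applied force F = (-1.0000, 2.7000, 0.0000)

F = (-1.0000, 2.7000, 0.0000)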